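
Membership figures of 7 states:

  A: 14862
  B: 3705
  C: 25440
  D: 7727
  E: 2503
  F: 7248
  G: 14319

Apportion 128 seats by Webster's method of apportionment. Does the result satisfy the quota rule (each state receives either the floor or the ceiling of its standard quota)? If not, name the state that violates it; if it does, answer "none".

C

Standard quotas: A 25.095, B 6.256, C 42.957, D 13.048, E 4.226, F 12.239, G 24.179.
Webster allocation: A 25, B 6, C 44, D 13, E 4, F 12, G 24.
C has quota 42.957 (lower 42, upper 43) but receives 44 — outside the quota interval.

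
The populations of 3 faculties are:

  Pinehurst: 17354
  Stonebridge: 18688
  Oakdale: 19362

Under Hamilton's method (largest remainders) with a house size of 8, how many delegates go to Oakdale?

The standard divisor is 55404/8 ≈ 6925.5.
Standard quotas: Pinehurst 2.5058, Stonebridge 2.6984, Oakdale 2.7958.
Lower quotas: Pinehurst 2, Stonebridge 2, Oakdale 2 (sum 6, leaving 2 seats).
Remainders in descending order: Oakdale 0.7958, Stonebridge 0.6984, Pinehurst 0.5058.
Largest remainders: Oakdale, Stonebridge receive the extra seats.
Oakdale receives 3.

3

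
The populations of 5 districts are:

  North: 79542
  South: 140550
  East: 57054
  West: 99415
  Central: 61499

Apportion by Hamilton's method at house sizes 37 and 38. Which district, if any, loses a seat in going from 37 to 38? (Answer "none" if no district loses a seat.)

At 37 seats: North 7, South 12, East 5, West 8, Central 5.
At 38 seats: North 7, South 12, East 5, West 9, Central 5.
No district's allocation decreased.

none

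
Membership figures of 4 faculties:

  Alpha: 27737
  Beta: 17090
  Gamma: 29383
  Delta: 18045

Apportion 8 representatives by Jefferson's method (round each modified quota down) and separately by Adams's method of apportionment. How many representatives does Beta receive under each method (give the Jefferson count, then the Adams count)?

1 and 2

Jefferson: Alpha 3, Beta 1, Gamma 3, Delta 1.
Adams: Alpha 2, Beta 2, Gamma 2, Delta 2.
Beta gets 1 under Jefferson and 2 under Adams.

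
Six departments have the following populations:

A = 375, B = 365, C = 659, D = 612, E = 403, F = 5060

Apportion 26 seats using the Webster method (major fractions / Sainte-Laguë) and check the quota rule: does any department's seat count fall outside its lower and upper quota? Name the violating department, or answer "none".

Standard quotas: A 1.305, B 1.270, C 2.292, D 2.129, E 1.402, F 17.602.
Webster allocation: A 1, B 1, C 2, D 2, E 1, F 19.
F has quota 17.602 (lower 17, upper 18) but receives 19 — outside the quota interval.

F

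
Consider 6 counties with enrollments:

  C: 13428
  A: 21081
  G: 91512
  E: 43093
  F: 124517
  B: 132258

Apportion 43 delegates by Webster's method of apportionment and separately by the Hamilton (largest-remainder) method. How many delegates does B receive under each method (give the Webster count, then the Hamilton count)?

14 and 13

Webster: C 1, A 2, G 9, E 4, F 13, B 14.
Hamilton: C 2, A 2, G 9, E 4, F 13, B 13.
B gets 14 under Webster and 13 under Hamilton.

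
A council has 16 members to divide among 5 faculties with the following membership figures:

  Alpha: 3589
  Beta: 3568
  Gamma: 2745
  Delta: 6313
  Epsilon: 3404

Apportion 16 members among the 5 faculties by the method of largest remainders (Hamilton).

Alpha: 3, Beta: 3, Gamma: 2, Delta: 5, Epsilon: 3

Standard divisor: 19619 ÷ 16 ≈ 1226.188.
Standard quotas: Alpha 2.9270, Beta 2.9098, Gamma 2.2386, Delta 5.1485, Epsilon 2.7761.
Lower quotas: Alpha 2, Beta 2, Gamma 2, Delta 5, Epsilon 2 (sum 13, leaving 3 seats).
Remainders in descending order: Alpha 0.9270, Beta 0.9098, Epsilon 0.7761, Gamma 0.2386, Delta 0.1485.
Largest remainders: Alpha, Beta, Epsilon receive the extra seats.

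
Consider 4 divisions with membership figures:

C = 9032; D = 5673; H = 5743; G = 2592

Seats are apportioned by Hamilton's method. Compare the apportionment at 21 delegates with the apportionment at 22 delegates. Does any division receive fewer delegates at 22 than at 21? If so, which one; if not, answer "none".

G

At 21 seats: C 8, D 5, H 5, G 3.
At 22 seats: C 9, D 5, H 6, G 2.
G drops from 3 to 2.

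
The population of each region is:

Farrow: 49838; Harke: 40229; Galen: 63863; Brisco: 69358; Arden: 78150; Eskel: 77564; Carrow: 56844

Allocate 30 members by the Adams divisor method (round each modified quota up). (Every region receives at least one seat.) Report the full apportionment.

Farrow 4; Harke 3; Galen 4; Brisco 5; Arden 5; Eskel 5; Carrow 4

Standard divisor 435846/30 ≈ 14528.2; standard quotas: Farrow 3.430, Harke 2.769, Galen 4.396, Brisco 4.774, Arden 5.379, Eskel 5.339, Carrow 3.913.
Rounding up gives 4, 3, 5, 5, 6, 6, 4 = 33 seats, so the divisor must be adjusted.
With modified divisor 16300: modified quotas Farrow 3.058, Harke 2.468, Galen 3.918, Brisco 4.255, Arden 4.794, Eskel 4.759, Carrow 3.487.
Rounding up: Farrow 4, Harke 3, Galen 4, Brisco 5, Arden 5, Eskel 5, Carrow 4 (total 30).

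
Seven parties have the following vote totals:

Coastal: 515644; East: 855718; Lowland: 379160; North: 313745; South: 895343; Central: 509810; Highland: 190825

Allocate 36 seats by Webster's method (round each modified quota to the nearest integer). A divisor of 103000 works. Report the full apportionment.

With modified divisor 103000: modified quotas Coastal 5.006, East 8.308, Lowland 3.681, North 3.046, South 8.693, Central 4.950, Highland 1.853.
Rounding to the nearest integer: Coastal 5, East 8, Lowland 4, North 3, South 9, Central 5, Highland 2 (total 36).

Coastal=5, East=8, Lowland=4, North=3, South=9, Central=5, Highland=2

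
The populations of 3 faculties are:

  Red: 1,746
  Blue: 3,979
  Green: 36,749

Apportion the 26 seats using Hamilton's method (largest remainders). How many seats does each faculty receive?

Red: 1, Blue: 2, Green: 23

The standard divisor is 42474/26 ≈ 1633.615.
Standard quotas: Red 1.0688, Blue 2.4357, Green 22.4955.
Lower quotas: Red 1, Blue 2, Green 22 (sum 25, leaving 1 seat).
Remainders in descending order: Green 0.4955, Blue 0.4357, Red 0.0688.
The surplus seat goes to Green.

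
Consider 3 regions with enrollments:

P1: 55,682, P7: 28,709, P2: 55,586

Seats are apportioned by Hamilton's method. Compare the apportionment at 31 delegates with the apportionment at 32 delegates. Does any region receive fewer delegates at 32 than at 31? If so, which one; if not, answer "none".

At 31 seats: P1 12, P7 7, P2 12.
At 32 seats: P1 13, P7 6, P2 13.
P7 drops from 7 to 6.

P7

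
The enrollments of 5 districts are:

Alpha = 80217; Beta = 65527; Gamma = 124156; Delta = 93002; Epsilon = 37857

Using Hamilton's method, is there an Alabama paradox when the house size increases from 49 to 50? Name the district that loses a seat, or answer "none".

none

At 49 seats: Alpha 10, Beta 8, Gamma 15, Delta 11, Epsilon 5.
At 50 seats: Alpha 10, Beta 8, Gamma 15, Delta 12, Epsilon 5.
No district's allocation decreased.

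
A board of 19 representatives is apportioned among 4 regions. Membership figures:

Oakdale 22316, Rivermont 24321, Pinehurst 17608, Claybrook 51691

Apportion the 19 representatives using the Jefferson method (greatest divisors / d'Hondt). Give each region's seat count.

Standard divisor 115936/19 ≈ 6101.895; standard quotas: Oakdale 3.657, Rivermont 3.986, Pinehurst 2.886, Claybrook 8.471.
Rounding down gives 3, 3, 2, 8 = 16 seats, so the divisor must be adjusted.
With modified divisor 5700: modified quotas Oakdale 3.915, Rivermont 4.267, Pinehurst 3.089, Claybrook 9.069.
Rounding down: Oakdale 3, Rivermont 4, Pinehurst 3, Claybrook 9 (total 19).

Oakdale 3, Rivermont 4, Pinehurst 3, Claybrook 9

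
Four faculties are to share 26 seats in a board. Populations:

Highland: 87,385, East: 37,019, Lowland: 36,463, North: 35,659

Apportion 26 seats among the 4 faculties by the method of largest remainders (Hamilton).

Highland: 11, East: 5, Lowland: 5, North: 5

The standard divisor is 196526/26 ≈ 7558.692.
Standard quotas: Highland 11.5609, East 4.8975, Lowland 4.8240, North 4.7176.
Lower quotas: Highland 11, East 4, Lowland 4, North 4 (sum 23, leaving 3 seats).
Remainders in descending order: East 0.8975, Lowland 0.8240, North 0.7176, Highland 0.5609.
The surplus seats go to East, Lowland, North.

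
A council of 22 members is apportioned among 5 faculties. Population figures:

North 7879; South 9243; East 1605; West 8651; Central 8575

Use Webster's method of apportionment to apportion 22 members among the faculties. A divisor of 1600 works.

With modified divisor 1600: modified quotas North 4.924, South 5.777, East 1.003, West 5.407, Central 5.359.
Rounding to the nearest integer: North 5, South 6, East 1, West 5, Central 5 (total 22).

North 5, South 6, East 1, West 5, Central 5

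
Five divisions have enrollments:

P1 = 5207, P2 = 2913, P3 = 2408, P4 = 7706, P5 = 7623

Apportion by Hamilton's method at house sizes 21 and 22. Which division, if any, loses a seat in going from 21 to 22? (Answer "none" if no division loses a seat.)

At 21 seats: P1 4, P2 3, P3 2, P4 6, P5 6.
At 22 seats: P1 4, P2 2, P3 2, P4 7, P5 7.
P2 drops from 3 to 2.

P2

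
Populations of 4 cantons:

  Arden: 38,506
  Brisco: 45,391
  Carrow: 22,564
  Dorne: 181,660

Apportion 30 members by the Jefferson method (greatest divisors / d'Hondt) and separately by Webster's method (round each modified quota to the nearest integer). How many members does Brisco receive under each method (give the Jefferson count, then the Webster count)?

4 and 5

Jefferson: Arden 4, Brisco 4, Carrow 2, Dorne 20.
Webster: Arden 4, Brisco 5, Carrow 2, Dorne 19.
Brisco gets 4 under Jefferson and 5 under Webster.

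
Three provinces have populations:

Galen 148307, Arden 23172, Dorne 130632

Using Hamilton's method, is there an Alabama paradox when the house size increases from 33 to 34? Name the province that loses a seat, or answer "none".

Arden

At 33 seats: Galen 16, Arden 3, Dorne 14.
At 34 seats: Galen 17, Arden 2, Dorne 15.
Arden drops from 3 to 2.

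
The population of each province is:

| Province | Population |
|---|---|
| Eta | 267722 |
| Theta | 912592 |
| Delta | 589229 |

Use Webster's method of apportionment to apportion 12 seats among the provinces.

Eta=2; Theta=6; Delta=4

Standard divisor 1769543/12 ≈ 147461.917; standard quotas: Eta 1.816, Theta 6.189, Delta 3.996.
Rounding to the nearest integer gives Eta 2, Theta 6, Delta 4 — total 12, matching the house size, so no adjustment is needed.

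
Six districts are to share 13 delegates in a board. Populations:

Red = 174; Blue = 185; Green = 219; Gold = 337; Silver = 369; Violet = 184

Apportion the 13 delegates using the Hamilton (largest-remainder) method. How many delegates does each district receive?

Standard divisor: 1468 ÷ 13 ≈ 112.923.
Standard quotas: Red 1.541, Blue 1.638, Green 1.939, Gold 2.984, Silver 3.268, Violet 1.629.
Lower quotas: Red 1, Blue 1, Green 1, Gold 2, Silver 3, Violet 1 (sum 9, leaving 4 seats).
Remainders in descending order: Gold 0.984, Green 0.939, Blue 0.638, Violet 0.629, Red 0.541, Silver 0.268.
Largest remainders: Gold, Green, Blue, Violet receive the extra seats.

Red=1; Blue=2; Green=2; Gold=3; Silver=3; Violet=2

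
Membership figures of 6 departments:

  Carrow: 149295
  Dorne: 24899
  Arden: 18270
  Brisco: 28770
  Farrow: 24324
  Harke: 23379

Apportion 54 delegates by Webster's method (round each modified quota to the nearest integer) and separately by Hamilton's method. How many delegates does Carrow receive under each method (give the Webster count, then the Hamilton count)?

29 and 30

Webster: Carrow 29, Dorne 5, Arden 4, Brisco 6, Farrow 5, Harke 5.
Hamilton: Carrow 30, Dorne 5, Arden 3, Brisco 6, Farrow 5, Harke 5.
Carrow gets 29 under Webster and 30 under Hamilton.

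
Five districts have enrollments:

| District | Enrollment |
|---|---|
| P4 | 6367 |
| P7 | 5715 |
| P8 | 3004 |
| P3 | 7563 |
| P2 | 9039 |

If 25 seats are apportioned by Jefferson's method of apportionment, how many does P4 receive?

5

Standard divisor 31688/25 ≈ 1267.52; standard quotas: P4 5.023, P7 4.509, P8 2.370, P3 5.967, P2 7.131.
Rounding down gives 5, 4, 2, 5, 7 = 23 seats, so the divisor must be adjusted.
With modified divisor 1136: modified quotas P4 5.605, P7 5.031, P8 2.644, P3 6.658, P2 7.957.
Rounding down: P4 5, P7 5, P8 2, P3 6, P2 7 (total 25).
P4 receives 5.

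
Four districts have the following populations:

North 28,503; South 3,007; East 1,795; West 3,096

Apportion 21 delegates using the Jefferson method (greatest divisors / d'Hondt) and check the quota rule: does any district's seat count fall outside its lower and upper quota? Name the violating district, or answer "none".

North

Standard quotas: North 16.444, South 1.735, East 1.036, West 1.786.
Jefferson allocation: North 18, South 1, East 1, West 1.
North has quota 16.444 (lower 16, upper 17) but receives 18 — outside the quota interval.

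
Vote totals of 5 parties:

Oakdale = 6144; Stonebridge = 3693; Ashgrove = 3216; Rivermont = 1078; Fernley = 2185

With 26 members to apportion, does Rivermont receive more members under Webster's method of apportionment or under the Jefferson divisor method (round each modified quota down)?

Webster

Webster: Oakdale 10, Stonebridge 6, Ashgrove 5, Rivermont 2, Fernley 3.
Jefferson: Oakdale 11, Stonebridge 6, Ashgrove 5, Rivermont 1, Fernley 3.
Rivermont gets 2 under Webster and 1 under Jefferson.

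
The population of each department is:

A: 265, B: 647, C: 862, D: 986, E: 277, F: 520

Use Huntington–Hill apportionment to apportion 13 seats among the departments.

With divisor 274: modified quotas A 0.967, B 2.361, C 3.146, D 3.599, E 1.011, F 1.898.
Geometric-mean thresholds: A (min 1), B √(2·3)=2.449, C √(3·4)=3.464, D √(3·4)=3.464, E √(1·2)=1.414, F √(1·2)=1.414.
Each quota rounded against its threshold gives A 1, B 2, C 3, D 4, E 1, F 2 (total 13).

A 1, B 2, C 3, D 4, E 1, F 2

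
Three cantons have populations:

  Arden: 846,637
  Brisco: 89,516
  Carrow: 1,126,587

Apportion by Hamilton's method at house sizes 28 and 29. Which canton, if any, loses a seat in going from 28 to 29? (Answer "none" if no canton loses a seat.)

none

At 28 seats: Arden 12, Brisco 1, Carrow 15.
At 29 seats: Arden 12, Brisco 1, Carrow 16.
No canton's allocation decreased.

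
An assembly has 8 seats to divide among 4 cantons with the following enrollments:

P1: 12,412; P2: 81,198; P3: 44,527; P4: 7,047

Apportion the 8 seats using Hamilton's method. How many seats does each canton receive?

The standard divisor is 145184/8 = 18148.
Standard quotas: P1 0.6839, P2 4.4742, P3 2.4535, P4 0.3883.
Lower quotas: P1 0, P2 4, P3 2, P4 0 (sum 6, leaving 2 seats).
Remainders in descending order: P1 0.6839, P2 0.4742, P3 0.4535, P4 0.3883.
Largest remainders: P1, P2 receive the extra seats.

P1 1, P2 5, P3 2, P4 0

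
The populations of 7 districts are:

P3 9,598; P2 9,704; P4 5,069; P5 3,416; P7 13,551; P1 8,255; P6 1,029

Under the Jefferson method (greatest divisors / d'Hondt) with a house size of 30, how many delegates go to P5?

2

Standard divisor 50622/30 ≈ 1687.4; standard quotas: P3 5.688, P2 5.751, P4 3.004, P5 2.024, P7 8.031, P1 4.892, P6 0.610.
Rounding down gives 5, 5, 3, 2, 8, 4, 0 = 27 seats, so the divisor must be adjusted.
With modified divisor 1550: modified quotas P3 6.192, P2 6.261, P4 3.270, P5 2.204, P7 8.743, P1 5.326, P6 0.664.
Rounding down: P3 6, P2 6, P4 3, P5 2, P7 8, P1 5, P6 0 (total 30).
P5 receives 2.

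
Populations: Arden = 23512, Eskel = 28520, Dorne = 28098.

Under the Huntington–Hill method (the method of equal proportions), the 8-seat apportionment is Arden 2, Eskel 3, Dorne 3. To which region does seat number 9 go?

Priority for the next seat is population ÷ (√(s·(s+1))).
Priorities: Arden 9598.734, Eskel 8233.015, Dorne 8111.194.
Highest priority: Arden.

Arden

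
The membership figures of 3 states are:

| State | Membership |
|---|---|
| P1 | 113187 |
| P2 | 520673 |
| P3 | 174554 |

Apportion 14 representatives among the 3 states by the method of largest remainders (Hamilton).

P1: 2, P2: 9, P3: 3

The standard divisor is 808414/14 ≈ 57743.857.
Standard quotas: P1 1.9602, P2 9.0169, P3 3.0229.
Lower quotas: P1 1, P2 9, P3 3 (sum 13, leaving 1 seat).
Remainders in descending order: P1 0.9602, P3 0.0229, P2 0.0169.
Largest remainder: P1 receives the extra seat.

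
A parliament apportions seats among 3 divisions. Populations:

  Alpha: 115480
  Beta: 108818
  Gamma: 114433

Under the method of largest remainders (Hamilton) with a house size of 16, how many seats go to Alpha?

6

The standard divisor is 338731/16 ≈ 21170.688.
Standard quotas: Alpha 5.4547, Beta 5.1400, Gamma 5.4053.
Lower quotas: Alpha 5, Beta 5, Gamma 5 (sum 15, leaving 1 seat).
Remainders in descending order: Alpha 0.4547, Gamma 0.4053, Beta 0.1400.
The surplus seat goes to Alpha.
Alpha receives 6.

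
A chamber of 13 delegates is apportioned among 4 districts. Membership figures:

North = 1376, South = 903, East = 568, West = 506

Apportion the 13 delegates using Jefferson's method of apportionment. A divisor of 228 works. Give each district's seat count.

North 6, South 3, East 2, West 2

With modified divisor 228: modified quotas North 6.035, South 3.961, East 2.491, West 2.219.
Rounding down: North 6, South 3, East 2, West 2 (total 13).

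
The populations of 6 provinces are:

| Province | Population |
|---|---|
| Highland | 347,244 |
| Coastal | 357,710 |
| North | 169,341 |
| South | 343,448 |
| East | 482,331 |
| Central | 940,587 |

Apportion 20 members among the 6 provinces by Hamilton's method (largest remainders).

Highland=3; Coastal=3; North=1; South=2; East=4; Central=7

Total 2640661; standard divisor 2640661/20 ≈ 132033.05.
Standard quotas: Highland 2.6300, Coastal 2.7092, North 1.2826, South 2.6012, East 3.6531, Central 7.1239.
Lower quotas: Highland 2, Coastal 2, North 1, South 2, East 3, Central 7 (sum 17, leaving 3 seats).
Remainders in descending order: Coastal 0.7092, East 0.6531, Highland 0.6300, South 0.6012, North 0.2826, Central 0.1239.
The surplus seats go to Coastal, East, Highland.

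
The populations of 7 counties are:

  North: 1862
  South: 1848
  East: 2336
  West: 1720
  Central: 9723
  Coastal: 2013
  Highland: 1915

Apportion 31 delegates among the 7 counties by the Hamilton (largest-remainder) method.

The standard divisor is 21417/31 ≈ 690.871.
Standard quotas: North 2.6951, South 2.6749, East 3.3812, West 2.4896, Central 14.0735, Coastal 2.9137, Highland 2.7719.
Lower quotas: North 2, South 2, East 3, West 2, Central 14, Coastal 2, Highland 2 (sum 27, leaving 4 seats).
Remainders in descending order: Coastal 0.9137, Highland 0.7719, North 0.6951, South 0.6749, West 0.4896, East 0.3812, Central 0.0735.
The surplus seats go to Coastal, Highland, North, South.

North 3, South 3, East 3, West 2, Central 14, Coastal 3, Highland 3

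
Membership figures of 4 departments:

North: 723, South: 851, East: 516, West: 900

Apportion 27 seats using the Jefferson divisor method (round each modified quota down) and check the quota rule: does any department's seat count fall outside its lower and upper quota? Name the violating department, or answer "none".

Standard quotas: North 6.529, South 7.685, East 4.660, West 8.127.
Jefferson allocation: North 7, South 8, East 4, West 8.
Every allocation lies between the lower and upper quota.

none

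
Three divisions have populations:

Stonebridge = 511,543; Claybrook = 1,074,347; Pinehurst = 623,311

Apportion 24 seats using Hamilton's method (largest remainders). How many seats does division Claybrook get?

Total 2209201; standard divisor 2209201/24 ≈ 92050.042.
Standard quotas: Stonebridge 5.5572, Claybrook 11.6713, Pinehurst 6.7714.
Lower quotas: Stonebridge 5, Claybrook 11, Pinehurst 6 (sum 22, leaving 2 seats).
Remainders in descending order: Pinehurst 0.7714, Claybrook 0.6713, Stonebridge 0.5572.
The surplus seats go to Pinehurst, Claybrook.
Claybrook receives 12.

12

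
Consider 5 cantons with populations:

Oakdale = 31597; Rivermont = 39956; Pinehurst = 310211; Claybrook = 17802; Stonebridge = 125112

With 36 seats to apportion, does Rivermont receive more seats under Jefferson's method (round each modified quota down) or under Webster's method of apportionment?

Webster

Jefferson: Oakdale 2, Rivermont 2, Pinehurst 22, Claybrook 1, Stonebridge 9.
Webster: Oakdale 2, Rivermont 3, Pinehurst 21, Claybrook 1, Stonebridge 9.
Rivermont gets 2 under Jefferson and 3 under Webster.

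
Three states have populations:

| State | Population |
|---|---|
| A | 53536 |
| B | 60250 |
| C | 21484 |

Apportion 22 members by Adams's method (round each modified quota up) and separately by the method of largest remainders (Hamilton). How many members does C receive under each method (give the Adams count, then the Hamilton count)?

4 and 3

Adams: A 8, B 10, C 4.
Hamilton: A 9, B 10, C 3.
C gets 4 under Adams and 3 under Hamilton.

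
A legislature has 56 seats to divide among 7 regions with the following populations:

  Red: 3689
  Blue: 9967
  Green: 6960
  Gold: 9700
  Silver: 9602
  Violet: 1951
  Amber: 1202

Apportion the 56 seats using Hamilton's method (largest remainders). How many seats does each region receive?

Red: 5; Blue: 13; Green: 9; Gold: 13; Silver: 12; Violet: 2; Amber: 2

The standard divisor is 43071/56 ≈ 769.125.
Standard quotas: Red 4.7964, Blue 12.9589, Green 9.0492, Gold 12.6117, Silver 12.4843, Violet 2.5366, Amber 1.5628.
Lower quotas: Red 4, Blue 12, Green 9, Gold 12, Silver 12, Violet 2, Amber 1 (sum 52, leaving 4 seats).
Remainders in descending order: Blue 0.9589, Red 0.7964, Gold 0.6117, Amber 0.5628, Violet 0.5366, Silver 0.4843, Green 0.0492.
The surplus seats go to Blue, Red, Gold, Amber.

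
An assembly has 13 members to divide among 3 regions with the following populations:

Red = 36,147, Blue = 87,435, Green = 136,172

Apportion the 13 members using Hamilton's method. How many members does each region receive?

Total 259754; standard divisor 259754/13 ≈ 19981.077.
Standard quotas: Red 1.8091, Blue 4.3759, Green 6.8150.
Lower quotas: Red 1, Blue 4, Green 6 (sum 11, leaving 2 seats).
Remainders in descending order: Green 0.8150, Red 0.8091, Blue 0.3759.
Largest remainders: Green, Red receive the extra seats.

Red: 2, Blue: 4, Green: 7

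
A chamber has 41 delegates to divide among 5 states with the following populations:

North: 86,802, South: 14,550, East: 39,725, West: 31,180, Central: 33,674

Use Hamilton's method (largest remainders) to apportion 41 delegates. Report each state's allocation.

Standard divisor: 205931 ÷ 41 ≈ 5022.707.
Standard quotas: North 17.2819, South 2.8968, East 7.9091, West 6.2078, Central 6.7044.
Lower quotas: North 17, South 2, East 7, West 6, Central 6 (sum 38, leaving 3 seats).
Remainders in descending order: East 0.9091, South 0.8968, Central 0.7044, North 0.2819, West 0.2078.
The surplus seats go to East, South, Central.

North=17, South=3, East=8, West=6, Central=7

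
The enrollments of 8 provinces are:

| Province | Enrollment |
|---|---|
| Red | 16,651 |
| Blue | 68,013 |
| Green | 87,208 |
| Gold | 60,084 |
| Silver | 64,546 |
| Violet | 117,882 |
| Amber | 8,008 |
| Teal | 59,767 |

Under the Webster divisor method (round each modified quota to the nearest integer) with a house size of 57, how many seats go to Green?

10

Standard divisor 482159/57 ≈ 8458.93; standard quotas: Red 1.968, Blue 8.040, Green 10.310, Gold 7.103, Silver 7.631, Violet 13.936, Amber 0.947, Teal 7.066.
Rounding to the nearest integer gives Red 2, Blue 8, Green 10, Gold 7, Silver 8, Violet 14, Amber 1, Teal 7 — total 57, matching the house size, so no adjustment is needed.
Green receives 10.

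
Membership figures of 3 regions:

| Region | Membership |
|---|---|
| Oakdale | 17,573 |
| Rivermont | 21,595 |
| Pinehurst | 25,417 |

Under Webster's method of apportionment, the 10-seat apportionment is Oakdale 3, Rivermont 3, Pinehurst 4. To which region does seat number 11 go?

Priority for the next seat is population ÷ (current seats + 0.5).
Priorities: Oakdale 5020.857, Rivermont 6170.000, Pinehurst 5648.222.
Highest priority: Rivermont.

Rivermont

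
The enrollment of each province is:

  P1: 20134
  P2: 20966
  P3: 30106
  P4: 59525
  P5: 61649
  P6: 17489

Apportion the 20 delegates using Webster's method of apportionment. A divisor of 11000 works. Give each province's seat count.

With modified divisor 11000: modified quotas P1 1.830, P2 1.906, P3 2.737, P4 5.411, P5 5.604, P6 1.590.
Rounding to the nearest integer: P1 2, P2 2, P3 3, P4 5, P5 6, P6 2 (total 20).

P1 2, P2 2, P3 3, P4 5, P5 6, P6 2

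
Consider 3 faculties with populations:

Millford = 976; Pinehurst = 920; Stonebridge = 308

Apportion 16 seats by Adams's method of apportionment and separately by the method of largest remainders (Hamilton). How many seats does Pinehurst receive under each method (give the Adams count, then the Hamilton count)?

Adams: Millford 7, Pinehurst 6, Stonebridge 3.
Hamilton: Millford 7, Pinehurst 7, Stonebridge 2.
Pinehurst gets 6 under Adams and 7 under Hamilton.

6 and 7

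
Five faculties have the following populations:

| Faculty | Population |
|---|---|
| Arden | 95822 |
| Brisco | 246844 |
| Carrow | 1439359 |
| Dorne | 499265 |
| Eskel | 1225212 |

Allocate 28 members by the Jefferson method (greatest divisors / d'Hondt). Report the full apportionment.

Standard divisor 3506502/28 ≈ 125232.214; standard quotas: Arden 0.765, Brisco 1.971, Carrow 11.494, Dorne 3.987, Eskel 9.784.
Rounding down gives 0, 1, 11, 3, 9 = 24 seats, so the divisor must be adjusted.
With modified divisor 115700: modified quotas Arden 0.828, Brisco 2.133, Carrow 12.440, Dorne 4.315, Eskel 10.590.
Rounding down: Arden 0, Brisco 2, Carrow 12, Dorne 4, Eskel 10 (total 28).

Arden 0, Brisco 2, Carrow 12, Dorne 4, Eskel 10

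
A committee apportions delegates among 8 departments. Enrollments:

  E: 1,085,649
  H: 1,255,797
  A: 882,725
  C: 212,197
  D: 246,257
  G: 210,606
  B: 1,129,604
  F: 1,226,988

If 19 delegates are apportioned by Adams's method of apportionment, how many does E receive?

3

Standard divisor 6249823/19 ≈ 328938.053; standard quotas: E 3.300, H 3.818, A 2.684, C 0.645, D 0.749, G 0.640, B 3.434, F 3.730.
Rounding up gives 4, 4, 3, 1, 1, 1, 4, 4 = 22 seats, so the divisor must be adjusted.
With modified divisor 413800: modified quotas E 2.624, H 3.035, A 2.133, C 0.513, D 0.595, G 0.509, B 2.730, F 2.965.
Rounding up: E 3, H 4, A 3, C 1, D 1, G 1, B 3, F 3 (total 19).
E receives 3.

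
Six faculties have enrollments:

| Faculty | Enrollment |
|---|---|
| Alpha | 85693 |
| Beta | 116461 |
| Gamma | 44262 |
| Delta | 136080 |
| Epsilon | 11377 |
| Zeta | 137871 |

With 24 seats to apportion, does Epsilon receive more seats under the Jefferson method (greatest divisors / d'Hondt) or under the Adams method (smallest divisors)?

Adams

Jefferson: Alpha 4, Beta 5, Gamma 2, Delta 6, Epsilon 0, Zeta 7.
Adams: Alpha 4, Beta 5, Gamma 2, Delta 6, Epsilon 1, Zeta 6.
Epsilon gets 0 under Jefferson and 1 under Adams.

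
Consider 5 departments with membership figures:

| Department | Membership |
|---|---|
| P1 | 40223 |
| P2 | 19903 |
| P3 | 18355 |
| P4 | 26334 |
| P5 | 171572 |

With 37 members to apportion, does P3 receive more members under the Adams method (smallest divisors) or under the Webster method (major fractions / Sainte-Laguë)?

Adams: P1 5, P2 3, P3 3, P4 4, P5 22.
Webster: P1 5, P2 3, P3 2, P4 4, P5 23.
P3 gets 3 under Adams and 2 under Webster.

Adams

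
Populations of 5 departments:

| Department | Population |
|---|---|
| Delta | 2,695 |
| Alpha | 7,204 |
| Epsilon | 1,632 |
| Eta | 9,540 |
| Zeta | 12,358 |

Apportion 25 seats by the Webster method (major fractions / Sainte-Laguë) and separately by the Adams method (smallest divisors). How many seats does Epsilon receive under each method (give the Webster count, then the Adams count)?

1 and 2

Webster: Delta 2, Alpha 6, Epsilon 1, Eta 7, Zeta 9.
Adams: Delta 2, Alpha 5, Epsilon 2, Eta 7, Zeta 9.
Epsilon gets 1 under Webster and 2 under Adams.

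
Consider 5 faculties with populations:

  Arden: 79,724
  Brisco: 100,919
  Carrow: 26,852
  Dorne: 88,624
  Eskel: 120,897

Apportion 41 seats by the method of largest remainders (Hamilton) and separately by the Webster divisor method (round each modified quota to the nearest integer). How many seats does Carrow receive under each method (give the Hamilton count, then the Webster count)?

2 and 3

Hamilton: Arden 8, Brisco 10, Carrow 2, Dorne 9, Eskel 12.
Webster: Arden 8, Brisco 10, Carrow 3, Dorne 8, Eskel 12.
Carrow gets 2 under Hamilton and 3 under Webster.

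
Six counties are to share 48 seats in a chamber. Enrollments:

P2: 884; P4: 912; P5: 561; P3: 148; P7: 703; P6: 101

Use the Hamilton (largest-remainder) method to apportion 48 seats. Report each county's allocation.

P2: 13, P4: 13, P5: 8, P3: 2, P7: 10, P6: 2

The standard divisor is 3309/48 ≈ 68.938.
Standard quotas: P2 12.823, P4 13.229, P5 8.138, P3 2.147, P7 10.198, P6 1.465.
Lower quotas: P2 12, P4 13, P5 8, P3 2, P7 10, P6 1 (sum 46, leaving 2 seats).
Remainders in descending order: P2 0.823, P6 0.465, P4 0.229, P7 0.198, P3 0.147, P5 0.138.
Largest remainders: P2, P6 receive the extra seats.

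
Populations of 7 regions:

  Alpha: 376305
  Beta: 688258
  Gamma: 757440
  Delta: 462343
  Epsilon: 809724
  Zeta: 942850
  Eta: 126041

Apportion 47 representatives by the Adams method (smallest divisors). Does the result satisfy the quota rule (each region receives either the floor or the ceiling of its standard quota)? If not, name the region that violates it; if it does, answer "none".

none

Standard quotas: Alpha 4.248, Beta 7.770, Gamma 8.552, Delta 5.220, Epsilon 9.142, Zeta 10.645, Eta 1.423.
Adams allocation: Alpha 4, Beta 8, Gamma 9, Delta 5, Epsilon 9, Zeta 10, Eta 2.
Every allocation lies between the lower and upper quota.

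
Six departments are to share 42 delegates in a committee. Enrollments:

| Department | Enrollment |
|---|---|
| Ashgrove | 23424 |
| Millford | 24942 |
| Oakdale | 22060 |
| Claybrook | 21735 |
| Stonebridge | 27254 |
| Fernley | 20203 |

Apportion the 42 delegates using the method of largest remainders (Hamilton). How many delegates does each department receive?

Ashgrove 7, Millford 7, Oakdale 7, Claybrook 7, Stonebridge 8, Fernley 6

Standard divisor: 139618 ÷ 42 ≈ 3324.238.
Standard quotas: Ashgrove 7.0464, Millford 7.5031, Oakdale 6.6361, Claybrook 6.5383, Stonebridge 8.1986, Fernley 6.0775.
Lower quotas: Ashgrove 7, Millford 7, Oakdale 6, Claybrook 6, Stonebridge 8, Fernley 6 (sum 40, leaving 2 seats).
Remainders in descending order: Oakdale 0.6361, Claybrook 0.5383, Millford 0.5031, Stonebridge 0.1986, Fernley 0.0775, Ashgrove 0.0464.
The surplus seats go to Oakdale, Claybrook.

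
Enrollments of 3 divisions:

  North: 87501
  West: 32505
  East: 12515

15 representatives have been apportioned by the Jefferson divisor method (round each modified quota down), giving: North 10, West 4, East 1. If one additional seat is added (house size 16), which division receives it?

Priority for the next seat is population ÷ (current seats + 1).
Priorities: North 7954.636, West 6501.000, East 6257.500.
Highest priority: North.

North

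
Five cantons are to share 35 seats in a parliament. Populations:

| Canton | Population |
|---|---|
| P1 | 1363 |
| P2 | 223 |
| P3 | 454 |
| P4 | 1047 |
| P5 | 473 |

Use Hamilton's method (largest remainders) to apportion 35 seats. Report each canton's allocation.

The standard divisor is 3560/35 ≈ 101.714.
Standard quotas: P1 13.400, P2 2.192, P3 4.463, P4 10.294, P5 4.650.
Lower quotas: P1 13, P2 2, P3 4, P4 10, P5 4 (sum 33, leaving 2 seats).
Remainders in descending order: P5 0.650, P3 0.463, P1 0.400, P4 0.294, P2 0.192.
The surplus seats go to P5, P3.

P1=13, P2=2, P3=5, P4=10, P5=5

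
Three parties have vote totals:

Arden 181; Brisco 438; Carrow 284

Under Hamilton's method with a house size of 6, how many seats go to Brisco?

Total 903; standard divisor 903/6 ≈ 150.5.
Standard quotas: Arden 1.203, Brisco 2.910, Carrow 1.887.
Lower quotas: Arden 1, Brisco 2, Carrow 1 (sum 4, leaving 2 seats).
Remainders in descending order: Brisco 0.910, Carrow 0.887, Arden 0.203.
Largest remainders: Brisco, Carrow receive the extra seats.
Brisco receives 3.

3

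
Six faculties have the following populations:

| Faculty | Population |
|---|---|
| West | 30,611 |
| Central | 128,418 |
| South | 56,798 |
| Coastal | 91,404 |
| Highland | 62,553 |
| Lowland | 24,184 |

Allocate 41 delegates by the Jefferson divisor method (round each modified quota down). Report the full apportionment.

West 3, Central 14, South 6, Coastal 10, Highland 6, Lowland 2

Standard divisor 393968/41 ≈ 9608.976; standard quotas: West 3.186, Central 13.364, South 5.911, Coastal 9.512, Highland 6.510, Lowland 2.517.
Rounding down gives 3, 13, 5, 9, 6, 2 = 38 seats, so the divisor must be adjusted.
With modified divisor 9000: modified quotas West 3.401, Central 14.269, South 6.311, Coastal 10.156, Highland 6.950, Lowland 2.687.
Rounding down: West 3, Central 14, South 6, Coastal 10, Highland 6, Lowland 2 (total 41).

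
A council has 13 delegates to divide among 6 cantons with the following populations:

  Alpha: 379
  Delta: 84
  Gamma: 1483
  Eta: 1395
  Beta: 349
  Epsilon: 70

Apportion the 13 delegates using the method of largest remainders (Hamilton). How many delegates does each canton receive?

The standard divisor is 3760/13 ≈ 289.231.
Standard quotas: Alpha 1.310, Delta 0.290, Gamma 5.127, Eta 4.823, Beta 1.207, Epsilon 0.242.
Lower quotas: Alpha 1, Delta 0, Gamma 5, Eta 4, Beta 1, Epsilon 0 (sum 11, leaving 2 seats).
Remainders in descending order: Eta 0.823, Alpha 0.310, Delta 0.290, Epsilon 0.242, Beta 0.207, Gamma 0.127.
Largest remainders: Eta, Alpha receive the extra seats.

Alpha 2, Delta 0, Gamma 5, Eta 5, Beta 1, Epsilon 0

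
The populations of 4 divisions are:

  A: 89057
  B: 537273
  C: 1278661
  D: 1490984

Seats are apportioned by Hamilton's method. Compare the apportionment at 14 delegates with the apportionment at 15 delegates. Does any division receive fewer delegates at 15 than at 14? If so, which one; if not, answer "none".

At 14 seats: A 1, B 2, C 5, D 6.
At 15 seats: A 0, B 2, C 6, D 7.
A drops from 1 to 0.

A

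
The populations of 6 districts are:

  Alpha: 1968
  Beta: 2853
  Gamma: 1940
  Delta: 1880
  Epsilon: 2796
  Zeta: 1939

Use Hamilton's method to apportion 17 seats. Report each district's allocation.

Alpha: 3; Beta: 4; Gamma: 2; Delta: 2; Epsilon: 4; Zeta: 2

Total 13376; standard divisor 13376/17 ≈ 786.824.
Standard quotas: Alpha 2.501, Beta 3.626, Gamma 2.466, Delta 2.389, Epsilon 3.554, Zeta 2.464.
Lower quotas: Alpha 2, Beta 3, Gamma 2, Delta 2, Epsilon 3, Zeta 2 (sum 14, leaving 3 seats).
Remainders in descending order: Beta 0.626, Epsilon 0.554, Alpha 0.501, Gamma 0.466, Zeta 0.464, Delta 0.389.
Largest remainders: Beta, Epsilon, Alpha receive the extra seats.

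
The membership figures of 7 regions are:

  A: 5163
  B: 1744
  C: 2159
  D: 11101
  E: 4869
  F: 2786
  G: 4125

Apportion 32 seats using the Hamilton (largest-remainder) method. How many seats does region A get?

5

Total 31947; standard divisor 31947/32 ≈ 998.344.
Standard quotas: A 5.1716, B 1.7469, C 2.1626, D 11.1194, E 4.8771, F 2.7906, G 4.1318.
Lower quotas: A 5, B 1, C 2, D 11, E 4, F 2, G 4 (sum 29, leaving 3 seats).
Remainders in descending order: E 0.8771, F 0.7906, B 0.7469, A 0.1716, C 0.1626, G 0.1318, D 0.1194.
The surplus seats go to E, F, B.
A receives 5.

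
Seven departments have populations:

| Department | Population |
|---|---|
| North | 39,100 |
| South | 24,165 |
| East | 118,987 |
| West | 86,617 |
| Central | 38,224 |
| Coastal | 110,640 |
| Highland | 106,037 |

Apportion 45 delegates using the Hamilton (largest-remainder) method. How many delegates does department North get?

3

Standard divisor: 523770 ÷ 45 ≈ 11639.333.
Standard quotas: North 3.3593, South 2.0761, East 10.2228, West 7.4417, Central 3.2840, Coastal 9.5057, Highland 9.1102.
Lower quotas: North 3, South 2, East 10, West 7, Central 3, Coastal 9, Highland 9 (sum 43, leaving 2 seats).
Remainders in descending order: Coastal 0.5057, West 0.4417, North 0.3593, Central 0.2840, East 0.2228, Highland 0.1102, South 0.0761.
The surplus seats go to Coastal, West.
North receives 3.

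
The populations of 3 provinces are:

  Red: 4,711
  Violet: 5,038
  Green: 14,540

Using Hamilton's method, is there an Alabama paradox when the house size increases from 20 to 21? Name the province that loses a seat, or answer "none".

At 20 seats: Red 4, Violet 4, Green 12.
At 21 seats: Red 4, Violet 4, Green 13.
No province's allocation decreased.

none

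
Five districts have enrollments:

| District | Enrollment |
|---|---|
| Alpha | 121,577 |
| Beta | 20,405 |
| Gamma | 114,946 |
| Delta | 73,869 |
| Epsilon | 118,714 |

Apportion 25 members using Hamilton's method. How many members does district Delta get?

The standard divisor is 449511/25 ≈ 17980.44.
Standard quotas: Alpha 6.7616, Beta 1.1348, Gamma 6.3928, Delta 4.1083, Epsilon 6.6024.
Lower quotas: Alpha 6, Beta 1, Gamma 6, Delta 4, Epsilon 6 (sum 23, leaving 2 seats).
Remainders in descending order: Alpha 0.7616, Epsilon 0.6024, Gamma 0.3928, Beta 0.1348, Delta 0.1083.
Largest remainders: Alpha, Epsilon receive the extra seats.
Delta receives 4.

4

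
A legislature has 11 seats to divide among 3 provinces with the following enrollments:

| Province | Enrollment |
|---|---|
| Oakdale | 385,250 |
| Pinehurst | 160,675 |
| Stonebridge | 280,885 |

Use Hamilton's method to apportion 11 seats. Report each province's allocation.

Oakdale: 5, Pinehurst: 2, Stonebridge: 4

The standard divisor is 826810/11 ≈ 75164.545.
Standard quotas: Oakdale 5.1254, Pinehurst 2.1376, Stonebridge 3.7369.
Lower quotas: Oakdale 5, Pinehurst 2, Stonebridge 3 (sum 10, leaving 1 seat).
Remainders in descending order: Stonebridge 0.7369, Pinehurst 0.1376, Oakdale 0.1254.
Largest remainder: Stonebridge receives the extra seat.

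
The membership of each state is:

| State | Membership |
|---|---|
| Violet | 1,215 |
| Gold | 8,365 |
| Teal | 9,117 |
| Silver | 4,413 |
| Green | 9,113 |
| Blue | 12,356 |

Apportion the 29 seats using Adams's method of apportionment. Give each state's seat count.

Standard divisor 44579/29 ≈ 1537.207; standard quotas: Violet 0.790, Gold 5.442, Teal 5.931, Silver 2.871, Green 5.928, Blue 8.038.
Rounding up gives 1, 6, 6, 3, 6, 9 = 31 seats, so the divisor must be adjusted.
With modified divisor 1700: modified quotas Violet 0.715, Gold 4.921, Teal 5.363, Silver 2.596, Green 5.361, Blue 7.268.
Rounding up: Violet 1, Gold 5, Teal 6, Silver 3, Green 6, Blue 8 (total 29).

Violet=1, Gold=5, Teal=6, Silver=3, Green=6, Blue=8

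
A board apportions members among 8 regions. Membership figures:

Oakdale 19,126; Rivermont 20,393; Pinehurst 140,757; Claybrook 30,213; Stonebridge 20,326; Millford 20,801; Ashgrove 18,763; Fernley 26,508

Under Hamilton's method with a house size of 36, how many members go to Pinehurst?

Standard divisor: 296887 ÷ 36 ≈ 8246.861.
Standard quotas: Oakdale 2.3192, Rivermont 2.4728, Pinehurst 17.0679, Claybrook 3.6636, Stonebridge 2.4647, Millford 2.5223, Ashgrove 2.2752, Fernley 3.2143.
Lower quotas: Oakdale 2, Rivermont 2, Pinehurst 17, Claybrook 3, Stonebridge 2, Millford 2, Ashgrove 2, Fernley 3 (sum 33, leaving 3 seats).
Remainders in descending order: Claybrook 0.6636, Millford 0.5223, Rivermont 0.4728, Stonebridge 0.4647, Oakdale 0.3192, Ashgrove 0.2752, Fernley 0.2143, Pinehurst 0.0679.
Largest remainders: Claybrook, Millford, Rivermont receive the extra seats.
Pinehurst receives 17.

17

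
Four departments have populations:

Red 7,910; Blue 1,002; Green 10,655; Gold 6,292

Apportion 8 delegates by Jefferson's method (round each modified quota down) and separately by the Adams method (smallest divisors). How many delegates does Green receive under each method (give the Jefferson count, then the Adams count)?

4 and 3

Jefferson: Red 2, Blue 0, Green 4, Gold 2.
Adams: Red 2, Blue 1, Green 3, Gold 2.
Green gets 4 under Jefferson and 3 under Adams.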